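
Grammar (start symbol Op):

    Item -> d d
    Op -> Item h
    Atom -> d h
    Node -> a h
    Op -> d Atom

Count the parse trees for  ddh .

2

Parse trees for ddh:
  [Op [Item d d] h]
  [Op d [Atom d h]]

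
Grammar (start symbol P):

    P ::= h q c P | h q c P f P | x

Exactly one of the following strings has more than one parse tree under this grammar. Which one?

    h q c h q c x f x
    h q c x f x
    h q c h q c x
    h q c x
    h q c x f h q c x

h q c h q c x f x: 2 trees
h q c x f x: 1 tree
h q c h q c x: 1 tree
h q c x: 1 tree
h q c x f h q c x: 1 tree

h q c h q c x f x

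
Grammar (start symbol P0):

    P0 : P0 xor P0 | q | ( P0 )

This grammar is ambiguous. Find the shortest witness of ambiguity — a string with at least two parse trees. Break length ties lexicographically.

length 1: no string has ≥2 trees
length 3: no string has ≥2 trees
length 5: q xor q xor q has 2 parse trees

Two derivations of q xor q xor q:
  P0 ⇒ P0 xor P0 ⇒ P0 xor P0 xor P0 ⇒ q xor P0 xor P0 ⇒ q xor q xor P0 ⇒ q xor q xor q
  P0 ⇒ P0 xor P0 ⇒ q xor P0 ⇒ q xor P0 xor P0 ⇒ q xor q xor P0 ⇒ q xor q xor q

q xor q xor q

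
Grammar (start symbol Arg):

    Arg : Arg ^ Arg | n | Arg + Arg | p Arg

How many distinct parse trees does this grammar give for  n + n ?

1

Parse trees for n + n:
  [Arg [Arg n] + [Arg n]]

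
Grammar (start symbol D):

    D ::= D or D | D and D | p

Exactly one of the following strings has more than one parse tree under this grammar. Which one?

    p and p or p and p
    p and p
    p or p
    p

p and p or p and p

p and p or p and p: 5 trees
p and p: 1 tree
p or p: 1 tree
p: 1 tree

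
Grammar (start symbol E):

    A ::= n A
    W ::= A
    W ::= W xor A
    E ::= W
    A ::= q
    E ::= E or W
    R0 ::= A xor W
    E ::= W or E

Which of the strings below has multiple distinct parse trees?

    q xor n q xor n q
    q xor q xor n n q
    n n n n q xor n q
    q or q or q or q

q or q or q or q

q xor n q xor n q: 1 tree
q xor q xor n n q: 1 tree
n n n n q xor n q: 1 tree
q or q or q or q: 8 trees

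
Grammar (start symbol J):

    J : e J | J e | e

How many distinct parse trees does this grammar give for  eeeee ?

Parse trees for eeeee (showing first 6 of 16):
  [J e [J e [J e [J e [J e]]]]]
  [J e [J e [J e [J [J e] e]]]]
  [J e [J e [J [J e [J e]] e]]]
  [J e [J e [J [J [J e] e] e]]]
  [J e [J [J e [J e [J e]]] e]]
  [J e [J [J e [J [J e] e]] e]]

16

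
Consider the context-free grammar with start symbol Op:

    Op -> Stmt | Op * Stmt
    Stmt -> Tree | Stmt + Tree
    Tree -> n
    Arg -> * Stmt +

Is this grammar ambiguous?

Unambiguous

(Arg is unreachable from Op, so its rules don't affect L(Op).) Op → Op * Stmt | Stmt  ;  Stmt → Stmt + Tree | Tree  — a left-associative chain with Tree at the bottom. Each string factors uniquely by precedence.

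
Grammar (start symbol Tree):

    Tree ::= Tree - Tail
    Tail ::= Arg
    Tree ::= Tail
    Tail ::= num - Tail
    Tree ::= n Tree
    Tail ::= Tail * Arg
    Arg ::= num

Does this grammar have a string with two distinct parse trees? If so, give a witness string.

Ambiguous

Witness: num - num

Derivation 1: Tree ⇒ Tree - Tail ⇒ Tail - Tail ⇒ Arg - Tail ⇒ num - Tail ⇒ num - Arg ⇒ num - num
Derivation 2: Tree ⇒ Tail ⇒ num - Tail ⇒ num - Arg ⇒ num - num

Two distinct leftmost derivations for the same string.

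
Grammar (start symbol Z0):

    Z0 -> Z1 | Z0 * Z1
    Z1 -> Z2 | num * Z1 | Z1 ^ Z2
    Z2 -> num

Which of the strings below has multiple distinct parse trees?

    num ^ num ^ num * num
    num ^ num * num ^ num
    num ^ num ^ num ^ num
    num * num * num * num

num * num * num * num

num ^ num ^ num * num: 1 tree
num ^ num * num ^ num: 1 tree
num ^ num ^ num ^ num: 1 tree
num * num * num * num: 8 trees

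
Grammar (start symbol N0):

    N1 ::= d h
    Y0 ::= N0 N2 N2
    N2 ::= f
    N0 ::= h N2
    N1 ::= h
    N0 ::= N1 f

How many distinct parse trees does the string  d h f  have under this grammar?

Parse trees for d h f:
  [N0 [N1 d h] f]

1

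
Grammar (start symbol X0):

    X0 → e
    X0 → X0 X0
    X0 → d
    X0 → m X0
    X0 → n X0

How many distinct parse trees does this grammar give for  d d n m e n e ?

9

Parse trees for d d n m e n e (showing first 6 of 9):
  [X0 [X0 d] [X0 [X0 d] [X0 [X0 n [X0 m [X0 e]]] [X0 n [X0 e]]]]]
  [X0 [X0 d] [X0 [X0 d] [X0 n [X0 [X0 m [X0 e]] [X0 n [X0 e]]]]]]
  [X0 [X0 d] [X0 [X0 d] [X0 n [X0 m [X0 [X0 e] [X0 n [X0 e]]]]]]]
  [X0 [X0 d] [X0 [X0 [X0 d] [X0 n [X0 m [X0 e]]]] [X0 n [X0 e]]]]
  [X0 [X0 [X0 d] [X0 d]] [X0 [X0 n [X0 m [X0 e]]] [X0 n [X0 e]]]]
  [X0 [X0 [X0 d] [X0 d]] [X0 n [X0 [X0 m [X0 e]] [X0 n [X0 e]]]]]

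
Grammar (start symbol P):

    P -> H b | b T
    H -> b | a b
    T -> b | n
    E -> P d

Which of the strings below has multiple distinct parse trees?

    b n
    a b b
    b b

b b

b n: 1 tree
a b b: 1 tree
b b: 2 trees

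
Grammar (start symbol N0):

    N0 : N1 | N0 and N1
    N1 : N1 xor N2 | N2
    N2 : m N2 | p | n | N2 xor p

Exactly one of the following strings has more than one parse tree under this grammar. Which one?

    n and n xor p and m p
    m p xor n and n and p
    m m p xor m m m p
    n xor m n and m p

n and n xor p and m p: 2 trees
m p xor n and n and p: 1 tree
m m p xor m m m p: 1 tree
n xor m n and m p: 1 tree

n and n xor p and m p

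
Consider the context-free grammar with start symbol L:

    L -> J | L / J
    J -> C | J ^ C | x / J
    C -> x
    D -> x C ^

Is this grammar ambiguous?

Ambiguous

Witness: x / x

Derivation 1: L ⇒ J ⇒ x / J ⇒ x / C ⇒ x / x
Derivation 2: L ⇒ L / J ⇒ J / J ⇒ C / J ⇒ x / J ⇒ x / C ⇒ x / x

Two distinct leftmost derivations for the same string.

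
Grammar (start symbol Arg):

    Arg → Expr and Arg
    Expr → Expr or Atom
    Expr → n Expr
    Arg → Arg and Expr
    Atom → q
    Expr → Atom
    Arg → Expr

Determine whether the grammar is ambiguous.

Witness: q and q

Derivation 1: Arg ⇒ Expr and Arg ⇒ Atom and Arg ⇒ q and Arg ⇒ q and Expr ⇒ q and Atom ⇒ q and q
Derivation 2: Arg ⇒ Arg and Expr ⇒ Expr and Expr ⇒ Atom and Expr ⇒ q and Expr ⇒ q and Atom ⇒ q and q

Two distinct leftmost derivations for the same string.

Ambiguous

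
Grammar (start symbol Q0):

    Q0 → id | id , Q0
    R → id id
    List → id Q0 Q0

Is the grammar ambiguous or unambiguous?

Only Q0 is reachable from Q0; ignoring the rest: Right-recursive list with a separator: after each atom, whether the separator follows determines the rule. One parse per string.

Unambiguous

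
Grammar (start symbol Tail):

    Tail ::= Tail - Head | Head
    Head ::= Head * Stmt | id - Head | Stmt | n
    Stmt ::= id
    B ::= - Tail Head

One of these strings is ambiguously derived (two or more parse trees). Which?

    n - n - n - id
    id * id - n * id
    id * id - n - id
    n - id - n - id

n - n - n - id: 1 tree
id * id - n * id: 1 tree
id * id - n - id: 1 tree
n - id - n - id: 2 trees

n - id - n - id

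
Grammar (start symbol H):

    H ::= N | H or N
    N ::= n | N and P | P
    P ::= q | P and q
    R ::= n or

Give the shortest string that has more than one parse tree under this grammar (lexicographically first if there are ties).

length 1: no string has ≥2 trees
length 3: q and q has 2 parse trees

Two derivations of q and q:
  H ⇒ N ⇒ N and P ⇒ P and P ⇒ q and P ⇒ q and q
  H ⇒ N ⇒ P ⇒ P and q ⇒ q and q

q and q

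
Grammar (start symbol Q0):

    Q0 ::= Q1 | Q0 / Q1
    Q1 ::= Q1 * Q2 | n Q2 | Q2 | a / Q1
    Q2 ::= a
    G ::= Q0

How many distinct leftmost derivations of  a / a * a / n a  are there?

Parse trees for a / a * a / n a:
  [Q0 [Q0 [Q1 [Q1 a / [Q1 [Q2 a]]] * [Q2 a]]] / [Q1 n [Q2 a]]]
  [Q0 [Q0 [Q1 a / [Q1 [Q1 [Q2 a]] * [Q2 a]]]] / [Q1 n [Q2 a]]]
  [Q0 [Q0 [Q0 [Q1 [Q2 a]]] / [Q1 [Q1 [Q2 a]] * [Q2 a]]] / [Q1 n [Q2 a]]]

3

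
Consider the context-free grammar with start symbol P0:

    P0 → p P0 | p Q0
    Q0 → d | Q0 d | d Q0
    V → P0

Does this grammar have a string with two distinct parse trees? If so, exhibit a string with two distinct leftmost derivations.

Ambiguous

Witness: p d d

Derivation 1: P0 ⇒ p Q0 ⇒ p Q0 d ⇒ p d d
Derivation 2: P0 ⇒ p Q0 ⇒ p d Q0 ⇒ p d d

Two distinct leftmost derivations for the same string.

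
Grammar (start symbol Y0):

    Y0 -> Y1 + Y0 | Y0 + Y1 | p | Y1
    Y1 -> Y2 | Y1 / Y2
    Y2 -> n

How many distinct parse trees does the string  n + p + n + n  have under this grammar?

Parse trees for n + p + n + n:
  [Y0 [Y1 [Y2 n]] + [Y0 [Y0 [Y0 p] + [Y1 [Y2 n]]] + [Y1 [Y2 n]]]]
  [Y0 [Y0 [Y1 [Y2 n]] + [Y0 [Y0 p] + [Y1 [Y2 n]]]] + [Y1 [Y2 n]]]
  [Y0 [Y0 [Y0 [Y1 [Y2 n]] + [Y0 p]] + [Y1 [Y2 n]]] + [Y1 [Y2 n]]]

3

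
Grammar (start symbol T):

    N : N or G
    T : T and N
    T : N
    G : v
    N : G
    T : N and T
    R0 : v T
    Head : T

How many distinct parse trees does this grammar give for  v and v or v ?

Parse trees for v and v or v:
  [T [T [N [G v]]] and [N [N [G v]] or [G v]]]
  [T [N [G v]] and [T [N [N [G v]] or [G v]]]]

2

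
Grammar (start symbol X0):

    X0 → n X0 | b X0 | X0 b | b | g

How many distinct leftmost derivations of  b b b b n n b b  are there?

Parse trees for b b b b n n b b:
  [X0 b [X0 b [X0 b [X0 b [X0 n [X0 n [X0 b [X0 b]]]]]]]]
  [X0 b [X0 b [X0 b [X0 b [X0 n [X0 n [X0 [X0 b] b]]]]]]]
  [X0 b [X0 b [X0 b [X0 b [X0 n [X0 [X0 n [X0 b]] b]]]]]]
  [X0 b [X0 b [X0 b [X0 b [X0 [X0 n [X0 n [X0 b]]] b]]]]]
  [X0 b [X0 b [X0 b [X0 [X0 b [X0 n [X0 n [X0 b]]]] b]]]]
  [X0 b [X0 b [X0 [X0 b [X0 b [X0 n [X0 n [X0 b]]]]] b]]]
  [X0 b [X0 [X0 b [X0 b [X0 b [X0 n [X0 n [X0 b]]]]]] b]]
  [X0 [X0 b [X0 b [X0 b [X0 b [X0 n [X0 n [X0 b]]]]]]] b]

8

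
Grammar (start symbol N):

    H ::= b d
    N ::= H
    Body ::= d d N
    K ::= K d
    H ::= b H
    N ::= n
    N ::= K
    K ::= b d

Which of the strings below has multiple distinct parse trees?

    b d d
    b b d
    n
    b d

b d d: 1 tree
b b d: 1 tree
n: 1 tree
b d: 2 trees

b d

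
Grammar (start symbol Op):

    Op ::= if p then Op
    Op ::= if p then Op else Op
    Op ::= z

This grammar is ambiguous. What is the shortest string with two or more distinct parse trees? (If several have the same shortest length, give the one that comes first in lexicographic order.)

if p then if p then z else z

length 1: no string has ≥2 trees
length 4: no string has ≥2 trees
length 6: no string has ≥2 trees
length 7: no string has ≥2 trees
length 9: if p then if p then z else z has 2 parse trees

Two derivations of if p then if p then z else z:
  Op ⇒ if p then Op ⇒ if p then if p then Op else Op ⇒ if p then if p then z else Op ⇒ if p then if p then z else z
  Op ⇒ if p then Op else Op ⇒ if p then if p then Op else Op ⇒ if p then if p then z else Op ⇒ if p then if p then z else z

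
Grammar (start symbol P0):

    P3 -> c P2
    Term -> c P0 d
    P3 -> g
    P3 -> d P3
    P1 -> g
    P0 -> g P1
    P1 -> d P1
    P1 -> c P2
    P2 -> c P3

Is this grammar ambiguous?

Unambiguous

(Term is unreachable from P0, so its rules don't affect L(P0).) The reachable rules are right-linear with at most one rule per (nonterminal, next-terminal) pair. Each input token forces the next rule, so parsing is deterministic.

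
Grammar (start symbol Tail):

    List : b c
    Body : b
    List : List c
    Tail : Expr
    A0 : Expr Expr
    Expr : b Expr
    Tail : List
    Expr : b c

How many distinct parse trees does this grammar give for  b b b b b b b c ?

Parse trees for b b b b b b b c:
  [Tail [Expr b [Expr b [Expr b [Expr b [Expr b [Expr b [Expr b c]]]]]]]]

1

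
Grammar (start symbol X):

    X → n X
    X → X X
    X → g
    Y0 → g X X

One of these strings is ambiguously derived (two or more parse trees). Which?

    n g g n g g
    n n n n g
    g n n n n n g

n g g n g g: 19 trees
n n n n g: 1 tree
g n n n n n g: 1 tree

n g g n g g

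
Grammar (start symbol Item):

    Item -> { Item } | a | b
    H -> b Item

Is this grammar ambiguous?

(H is unreachable from Item, so its rules don't affect L(Item).) L(Item) is { openⁿ atom closeⁿ : n ≥ 0 }. The bracket depth fixes n, and the derivation is forced at every step.

Unambiguous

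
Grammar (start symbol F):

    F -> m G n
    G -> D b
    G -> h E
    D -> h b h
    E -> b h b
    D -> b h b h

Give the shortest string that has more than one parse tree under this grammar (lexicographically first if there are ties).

m h b h b n

length 6: m h b h b n has 2 parse trees

Two derivations of m h b h b n:
  F ⇒ m G n ⇒ m D b n ⇒ m h b h b n
  F ⇒ m G n ⇒ m h E n ⇒ m h b h b n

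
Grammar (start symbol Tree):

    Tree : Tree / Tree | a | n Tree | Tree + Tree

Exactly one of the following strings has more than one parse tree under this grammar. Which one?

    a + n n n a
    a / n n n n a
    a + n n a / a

a + n n a / a

a + n n n a: 1 tree
a / n n n n a: 1 tree
a + n n a / a: 4 trees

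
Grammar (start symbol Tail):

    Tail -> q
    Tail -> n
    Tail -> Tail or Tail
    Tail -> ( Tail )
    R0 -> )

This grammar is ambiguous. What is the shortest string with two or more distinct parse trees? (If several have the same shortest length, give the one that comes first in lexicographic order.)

n or n or n

length 1: no string has ≥2 trees
length 3: no string has ≥2 trees
length 5: n or n or n has 2 parse trees

Two derivations of n or n or n:
  Tail ⇒ Tail or Tail ⇒ n or Tail ⇒ n or Tail or Tail ⇒ n or n or Tail ⇒ n or n or n
  Tail ⇒ Tail or Tail ⇒ Tail or Tail or Tail ⇒ n or Tail or Tail ⇒ n or n or Tail ⇒ n or n or n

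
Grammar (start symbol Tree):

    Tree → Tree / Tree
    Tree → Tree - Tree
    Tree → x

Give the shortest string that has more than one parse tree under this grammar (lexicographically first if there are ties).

x - x - x

length 1: no string has ≥2 trees
length 3: no string has ≥2 trees
length 5: x - x - x has 2 parse trees

Two derivations of x - x - x:
  Tree ⇒ Tree - Tree ⇒ Tree - Tree - Tree ⇒ x - Tree - Tree ⇒ x - x - Tree ⇒ x - x - x
  Tree ⇒ Tree - Tree ⇒ x - Tree ⇒ x - Tree - Tree ⇒ x - x - Tree ⇒ x - x - x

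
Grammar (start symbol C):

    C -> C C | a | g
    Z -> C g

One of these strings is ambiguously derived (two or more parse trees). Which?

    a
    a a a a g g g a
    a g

a a a a g g g a

a: 1 tree
a a a a g g g a: 429 trees
a g: 1 tree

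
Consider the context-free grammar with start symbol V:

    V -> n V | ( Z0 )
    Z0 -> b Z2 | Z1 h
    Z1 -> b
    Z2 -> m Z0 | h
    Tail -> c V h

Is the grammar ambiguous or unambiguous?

Ambiguous

Witness: ( b h )

Derivation 1: V ⇒ ( Z0 ) ⇒ ( b Z2 ) ⇒ ( b h )
Derivation 2: V ⇒ ( Z0 ) ⇒ ( Z1 h ) ⇒ ( b h )

Two distinct leftmost derivations for the same string.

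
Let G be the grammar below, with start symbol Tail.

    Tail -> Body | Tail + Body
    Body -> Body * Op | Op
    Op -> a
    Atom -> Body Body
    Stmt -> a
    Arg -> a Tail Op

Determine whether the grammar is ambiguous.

Unambiguous

(Atom, Stmt, Arg are unreachable from Tail, so their rules don't affect L(Tail).) The grammar is stratified — Tail handles '+' (left-recursive), Body handles '*', Op atoms. Each operator has a fixed associativity and precedence level, so every string has one parse.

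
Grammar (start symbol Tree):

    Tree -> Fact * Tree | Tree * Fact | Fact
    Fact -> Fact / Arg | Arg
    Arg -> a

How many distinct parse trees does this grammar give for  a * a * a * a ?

Parse trees for a * a * a * a:
  [Tree [Fact [Arg a]] * [Tree [Fact [Arg a]] * [Tree [Fact [Arg a]] * [Tree [Fact [Arg a]]]]]]
  [Tree [Fact [Arg a]] * [Tree [Fact [Arg a]] * [Tree [Tree [Fact [Arg a]]] * [Fact [Arg a]]]]]
  [Tree [Fact [Arg a]] * [Tree [Tree [Fact [Arg a]] * [Tree [Fact [Arg a]]]] * [Fact [Arg a]]]]
  [Tree [Fact [Arg a]] * [Tree [Tree [Tree [Fact [Arg a]]] * [Fact [Arg a]]] * [Fact [Arg a]]]]
  [Tree [Tree [Fact [Arg a]] * [Tree [Fact [Arg a]] * [Tree [Fact [Arg a]]]]] * [Fact [Arg a]]]
  [Tree [Tree [Fact [Arg a]] * [Tree [Tree [Fact [Arg a]]] * [Fact [Arg a]]]] * [Fact [Arg a]]]
  [Tree [Tree [Tree [Fact [Arg a]] * [Tree [Fact [Arg a]]]] * [Fact [Arg a]]] * [Fact [Arg a]]]
  [Tree [Tree [Tree [Tree [Fact [Arg a]]] * [Fact [Arg a]]] * [Fact [Arg a]]] * [Fact [Arg a]]]

8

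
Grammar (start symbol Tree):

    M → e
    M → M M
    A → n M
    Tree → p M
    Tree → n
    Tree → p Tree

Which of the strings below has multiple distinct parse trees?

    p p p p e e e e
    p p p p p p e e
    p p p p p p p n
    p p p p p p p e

p p p p e e e e: 5 trees
p p p p p p e e: 1 tree
p p p p p p p n: 1 tree
p p p p p p p e: 1 tree

p p p p e e e e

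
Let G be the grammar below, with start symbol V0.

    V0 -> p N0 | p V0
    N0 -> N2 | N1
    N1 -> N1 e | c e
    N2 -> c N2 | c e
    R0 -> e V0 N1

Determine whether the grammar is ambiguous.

Ambiguous

Witness: p c e

Derivation 1: V0 ⇒ p N0 ⇒ p N2 ⇒ p c e
Derivation 2: V0 ⇒ p N0 ⇒ p N1 ⇒ p c e

Two distinct leftmost derivations for the same string.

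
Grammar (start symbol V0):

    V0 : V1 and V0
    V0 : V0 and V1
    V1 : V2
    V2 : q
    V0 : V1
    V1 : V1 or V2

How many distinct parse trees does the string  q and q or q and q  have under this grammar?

Parse trees for q and q or q and q:
  [V0 [V1 [V2 q]] and [V0 [V1 [V1 [V2 q]] or [V2 q]] and [V0 [V1 [V2 q]]]]]
  [V0 [V1 [V2 q]] and [V0 [V0 [V1 [V1 [V2 q]] or [V2 q]]] and [V1 [V2 q]]]]
  [V0 [V0 [V1 [V2 q]] and [V0 [V1 [V1 [V2 q]] or [V2 q]]]] and [V1 [V2 q]]]
  [V0 [V0 [V0 [V1 [V2 q]]] and [V1 [V1 [V2 q]] or [V2 q]]] and [V1 [V2 q]]]

4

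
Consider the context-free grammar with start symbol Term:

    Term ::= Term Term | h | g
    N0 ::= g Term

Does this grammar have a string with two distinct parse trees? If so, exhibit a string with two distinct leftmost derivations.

Witness: g g g

Derivation 1: Term ⇒ Term Term ⇒ Term Term Term ⇒ g Term Term ⇒ g g Term ⇒ g g g
Derivation 2: Term ⇒ Term Term ⇒ g Term ⇒ g Term Term ⇒ g g Term ⇒ g g g

Two distinct leftmost derivations for the same string.

Ambiguous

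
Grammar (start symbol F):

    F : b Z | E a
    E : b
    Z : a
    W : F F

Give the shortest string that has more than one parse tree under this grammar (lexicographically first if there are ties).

length 2: b a has 2 parse trees

Two derivations of b a:
  F ⇒ b Z ⇒ b a
  F ⇒ E a ⇒ b a

b a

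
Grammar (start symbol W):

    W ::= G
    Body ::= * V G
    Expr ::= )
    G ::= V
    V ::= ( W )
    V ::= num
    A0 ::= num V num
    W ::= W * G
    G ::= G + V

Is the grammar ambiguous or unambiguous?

Unambiguous

Only W, G, V are reachable from W; ignoring the rest: The grammar is stratified — W handles '*' (left-recursive), G handles '+', V atoms. Each operator has a fixed associativity and precedence level, so every string has one parse.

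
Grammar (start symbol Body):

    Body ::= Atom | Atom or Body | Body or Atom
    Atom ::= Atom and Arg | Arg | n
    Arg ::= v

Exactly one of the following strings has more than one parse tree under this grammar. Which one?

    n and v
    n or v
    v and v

n and v: 1 tree
n or v: 2 trees
v and v: 1 tree

n or v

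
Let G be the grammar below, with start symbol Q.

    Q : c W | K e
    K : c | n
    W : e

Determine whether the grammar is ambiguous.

Witness: c e

Derivation 1: Q ⇒ c W ⇒ c e
Derivation 2: Q ⇒ K e ⇒ c e

Two distinct leftmost derivations for the same string.

Ambiguous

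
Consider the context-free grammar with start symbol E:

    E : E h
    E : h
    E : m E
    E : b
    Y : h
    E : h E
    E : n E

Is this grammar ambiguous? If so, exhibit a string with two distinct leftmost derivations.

Ambiguous

Witness: h h

Derivation 1: E ⇒ E h ⇒ h h
Derivation 2: E ⇒ h E ⇒ h h

Two distinct leftmost derivations for the same string.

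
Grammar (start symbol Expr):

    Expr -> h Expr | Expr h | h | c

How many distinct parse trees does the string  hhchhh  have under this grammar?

Parse trees for hhchhh (showing first 6 of 10):
  [Expr h [Expr h [Expr [Expr [Expr [Expr c] h] h] h]]]
  [Expr h [Expr [Expr h [Expr [Expr [Expr c] h] h]] h]]
  [Expr h [Expr [Expr [Expr h [Expr [Expr c] h]] h] h]]
  [Expr h [Expr [Expr [Expr [Expr h [Expr c]] h] h] h]]
  [Expr [Expr h [Expr h [Expr [Expr [Expr c] h] h]]] h]
  [Expr [Expr h [Expr [Expr h [Expr [Expr c] h]] h]] h]

10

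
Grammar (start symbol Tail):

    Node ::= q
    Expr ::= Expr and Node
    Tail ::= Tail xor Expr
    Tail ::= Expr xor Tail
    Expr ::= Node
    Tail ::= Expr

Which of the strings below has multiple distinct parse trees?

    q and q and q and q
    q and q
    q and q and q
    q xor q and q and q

q xor q and q and q

q and q and q and q: 1 tree
q and q: 1 tree
q and q and q: 1 tree
q xor q and q and q: 2 trees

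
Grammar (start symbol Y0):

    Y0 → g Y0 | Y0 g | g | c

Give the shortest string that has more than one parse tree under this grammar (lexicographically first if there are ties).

g g

length 1: no string has ≥2 trees
length 2: g g has 2 parse trees

Two derivations of g g:
  Y0 ⇒ g Y0 ⇒ g g
  Y0 ⇒ Y0 g ⇒ g g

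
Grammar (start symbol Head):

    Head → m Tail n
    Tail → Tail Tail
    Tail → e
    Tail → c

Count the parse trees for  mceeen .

Parse trees for mceeen:
  [Head m [Tail [Tail c] [Tail [Tail e] [Tail [Tail e] [Tail e]]]] n]
  [Head m [Tail [Tail c] [Tail [Tail [Tail e] [Tail e]] [Tail e]]] n]
  [Head m [Tail [Tail [Tail c] [Tail e]] [Tail [Tail e] [Tail e]]] n]
  [Head m [Tail [Tail [Tail c] [Tail [Tail e] [Tail e]]] [Tail e]] n]
  [Head m [Tail [Tail [Tail [Tail c] [Tail e]] [Tail e]] [Tail e]] n]

5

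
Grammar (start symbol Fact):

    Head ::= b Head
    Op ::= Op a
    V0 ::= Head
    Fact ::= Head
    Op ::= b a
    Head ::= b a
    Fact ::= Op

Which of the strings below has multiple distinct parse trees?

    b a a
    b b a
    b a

b a a: 1 tree
b b a: 1 tree
b a: 2 trees

b a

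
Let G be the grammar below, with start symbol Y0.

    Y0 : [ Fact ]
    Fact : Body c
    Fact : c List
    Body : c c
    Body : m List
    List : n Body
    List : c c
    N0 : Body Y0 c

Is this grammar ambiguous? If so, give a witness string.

Ambiguous

Witness: [ c c c ]

Derivation 1: Y0 ⇒ [ Fact ] ⇒ [ Body c ] ⇒ [ c c c ]
Derivation 2: Y0 ⇒ [ Fact ] ⇒ [ c List ] ⇒ [ c c c ]

Two distinct leftmost derivations for the same string.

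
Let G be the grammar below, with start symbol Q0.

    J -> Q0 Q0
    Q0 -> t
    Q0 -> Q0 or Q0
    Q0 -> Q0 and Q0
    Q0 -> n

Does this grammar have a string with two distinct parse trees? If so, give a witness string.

Ambiguous

Witness: n and n and n

Derivation 1: Q0 ⇒ Q0 and Q0 ⇒ Q0 and Q0 and Q0 ⇒ n and Q0 and Q0 ⇒ n and n and Q0 ⇒ n and n and n
Derivation 2: Q0 ⇒ Q0 and Q0 ⇒ n and Q0 ⇒ n and Q0 and Q0 ⇒ n and n and Q0 ⇒ n and n and n

Two distinct leftmost derivations for the same string.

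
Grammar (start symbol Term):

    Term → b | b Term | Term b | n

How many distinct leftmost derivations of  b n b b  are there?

Parse trees for b n b b:
  [Term b [Term [Term [Term n] b] b]]
  [Term [Term b [Term [Term n] b]] b]
  [Term [Term [Term b [Term n]] b] b]

3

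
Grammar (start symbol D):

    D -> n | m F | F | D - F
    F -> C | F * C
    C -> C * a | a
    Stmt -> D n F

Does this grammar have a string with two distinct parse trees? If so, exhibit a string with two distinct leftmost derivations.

Ambiguous

Witness: a * a

Derivation 1: D ⇒ F ⇒ C ⇒ C * a ⇒ a * a
Derivation 2: D ⇒ F ⇒ F * C ⇒ C * C ⇒ a * C ⇒ a * a

Two distinct leftmost derivations for the same string.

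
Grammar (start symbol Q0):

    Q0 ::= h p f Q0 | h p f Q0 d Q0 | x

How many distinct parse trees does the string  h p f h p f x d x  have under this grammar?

2

Parse trees for h p f h p f x d x:
  [Q0 h p f [Q0 h p f [Q0 x] d [Q0 x]]]
  [Q0 h p f [Q0 h p f [Q0 x]] d [Q0 x]]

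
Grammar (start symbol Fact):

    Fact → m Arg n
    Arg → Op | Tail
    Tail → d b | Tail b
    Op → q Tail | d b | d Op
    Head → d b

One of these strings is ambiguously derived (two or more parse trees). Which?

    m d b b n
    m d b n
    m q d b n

m d b b n: 1 tree
m d b n: 2 trees
m q d b n: 1 tree

m d b n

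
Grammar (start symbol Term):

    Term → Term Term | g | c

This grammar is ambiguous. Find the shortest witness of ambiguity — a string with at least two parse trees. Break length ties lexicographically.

length 1: no string has ≥2 trees
length 2: no string has ≥2 trees
length 3: c c c has 2 parse trees

Two derivations of c c c:
  Term ⇒ Term Term ⇒ Term Term Term ⇒ c Term Term ⇒ c c Term ⇒ c c c
  Term ⇒ Term Term ⇒ c Term ⇒ c Term Term ⇒ c c Term ⇒ c c c

c c c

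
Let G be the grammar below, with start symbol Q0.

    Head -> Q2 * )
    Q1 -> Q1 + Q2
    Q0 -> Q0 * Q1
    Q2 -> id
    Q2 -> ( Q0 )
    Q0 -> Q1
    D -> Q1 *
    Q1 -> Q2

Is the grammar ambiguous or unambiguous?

(Head, D are unreachable from Q0, so their rules don't affect L(Q0).) The grammar is stratified — Q0 handles '*' (left-recursive), Q1 handles '+', Q2 atoms. Each operator has a fixed associativity and precedence level, so every string has one parse.

Unambiguous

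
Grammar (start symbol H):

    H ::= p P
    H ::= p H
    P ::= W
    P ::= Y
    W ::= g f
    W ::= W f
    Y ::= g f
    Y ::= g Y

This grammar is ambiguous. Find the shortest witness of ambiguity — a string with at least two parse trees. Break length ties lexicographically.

length 3: p g f has 2 parse trees

Two derivations of p g f:
  H ⇒ p P ⇒ p W ⇒ p g f
  H ⇒ p P ⇒ p Y ⇒ p g f

p g f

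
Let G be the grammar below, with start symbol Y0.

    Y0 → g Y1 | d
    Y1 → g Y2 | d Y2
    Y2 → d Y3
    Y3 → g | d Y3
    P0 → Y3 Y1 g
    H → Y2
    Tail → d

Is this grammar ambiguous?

Unambiguous

(P0, H, Tail are unreachable from Y0, so their rules don't affect L(Y0).) Restricted to the reachable nonterminals, every rule has the form A → t or A → t B, and no two rules for the same A share a first terminal. The grammar encodes a DFA — one run per string.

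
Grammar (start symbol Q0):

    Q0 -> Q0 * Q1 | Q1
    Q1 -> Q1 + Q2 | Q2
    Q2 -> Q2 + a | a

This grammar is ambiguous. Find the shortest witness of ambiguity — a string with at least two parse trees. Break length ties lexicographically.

a + a

length 1: no string has ≥2 trees
length 3: a + a has 2 parse trees

Two derivations of a + a:
  Q0 ⇒ Q1 ⇒ Q1 + Q2 ⇒ Q2 + Q2 ⇒ a + Q2 ⇒ a + a
  Q0 ⇒ Q1 ⇒ Q2 ⇒ Q2 + a ⇒ a + a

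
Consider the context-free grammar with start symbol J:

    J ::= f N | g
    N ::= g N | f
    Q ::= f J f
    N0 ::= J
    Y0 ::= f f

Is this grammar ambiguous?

Only J, N are reachable from J; ignoring the rest: Restricted to the reachable nonterminals, every rule has the form A → t or A → t B, and no two rules for the same A share a first terminal. The grammar encodes a DFA — one run per string.

Unambiguous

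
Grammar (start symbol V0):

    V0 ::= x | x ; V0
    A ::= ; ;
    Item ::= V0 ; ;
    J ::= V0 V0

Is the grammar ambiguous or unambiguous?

Unambiguous

(A, Item, J are unreachable from V0, so their rules don't affect L(V0).) Right-recursive list with a separator: after each atom, whether the separator follows determines the rule. One parse per string.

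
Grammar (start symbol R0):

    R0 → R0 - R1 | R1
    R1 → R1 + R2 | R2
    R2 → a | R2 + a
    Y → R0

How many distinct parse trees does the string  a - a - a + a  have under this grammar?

2

Parse trees for a - a - a + a:
  [R0 [R0 [R0 [R1 [R2 a]]] - [R1 [R2 a]]] - [R1 [R1 [R2 a]] + [R2 a]]]
  [R0 [R0 [R0 [R1 [R2 a]]] - [R1 [R2 a]]] - [R1 [R2 [R2 a] + a]]]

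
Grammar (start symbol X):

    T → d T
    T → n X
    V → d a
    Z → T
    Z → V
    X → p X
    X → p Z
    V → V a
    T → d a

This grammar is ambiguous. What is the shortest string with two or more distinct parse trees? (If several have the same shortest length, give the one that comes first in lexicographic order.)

length 3: p d a has 2 parse trees

Two derivations of p d a:
  X ⇒ p Z ⇒ p T ⇒ p d a
  X ⇒ p Z ⇒ p V ⇒ p d a

p d a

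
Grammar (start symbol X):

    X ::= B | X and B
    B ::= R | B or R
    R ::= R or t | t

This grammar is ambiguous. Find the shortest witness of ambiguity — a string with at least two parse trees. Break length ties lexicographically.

length 1: no string has ≥2 trees
length 3: t or t has 2 parse trees

Two derivations of t or t:
  X ⇒ B ⇒ R ⇒ R or t ⇒ t or t
  X ⇒ B ⇒ B or R ⇒ R or R ⇒ t or R ⇒ t or t

t or t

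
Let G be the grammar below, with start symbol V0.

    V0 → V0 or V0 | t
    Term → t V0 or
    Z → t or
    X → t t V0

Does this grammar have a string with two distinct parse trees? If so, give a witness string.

Witness: t or t or t

Derivation 1: V0 ⇒ V0 or V0 ⇒ V0 or V0 or V0 ⇒ t or V0 or V0 ⇒ t or t or V0 ⇒ t or t or t
Derivation 2: V0 ⇒ V0 or V0 ⇒ t or V0 ⇒ t or V0 or V0 ⇒ t or t or V0 ⇒ t or t or t

Two distinct leftmost derivations for the same string.

Ambiguous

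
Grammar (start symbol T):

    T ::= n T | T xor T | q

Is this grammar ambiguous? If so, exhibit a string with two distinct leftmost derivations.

Ambiguous

Witness: n q xor q

Derivation 1: T ⇒ n T ⇒ n T xor T ⇒ n q xor T ⇒ n q xor q
Derivation 2: T ⇒ T xor T ⇒ n T xor T ⇒ n q xor T ⇒ n q xor q

Two distinct leftmost derivations for the same string.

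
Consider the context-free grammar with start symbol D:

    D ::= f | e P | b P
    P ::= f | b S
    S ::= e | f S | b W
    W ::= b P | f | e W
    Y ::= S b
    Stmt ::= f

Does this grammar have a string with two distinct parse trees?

(Y, Stmt are unreachable from D, so their rules don't affect L(D).) Restricted to the reachable nonterminals, every rule has the form A → t or A → t B, and no two rules for the same A share a first terminal. The grammar encodes a DFA — one run per string.

Unambiguous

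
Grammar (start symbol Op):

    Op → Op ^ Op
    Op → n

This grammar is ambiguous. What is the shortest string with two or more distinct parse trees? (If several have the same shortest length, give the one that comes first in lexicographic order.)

length 1: no string has ≥2 trees
length 3: no string has ≥2 trees
length 5: n ^ n ^ n has 2 parse trees

Two derivations of n ^ n ^ n:
  Op ⇒ Op ^ Op ⇒ Op ^ Op ^ Op ⇒ n ^ Op ^ Op ⇒ n ^ n ^ Op ⇒ n ^ n ^ n
  Op ⇒ Op ^ Op ⇒ n ^ Op ⇒ n ^ Op ^ Op ⇒ n ^ n ^ Op ⇒ n ^ n ^ n

n ^ n ^ n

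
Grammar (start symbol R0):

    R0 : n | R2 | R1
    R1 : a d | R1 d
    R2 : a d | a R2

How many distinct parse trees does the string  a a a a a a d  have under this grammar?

1

Parse trees for a a a a a a d:
  [R0 [R2 a [R2 a [R2 a [R2 a [R2 a [R2 a d]]]]]]]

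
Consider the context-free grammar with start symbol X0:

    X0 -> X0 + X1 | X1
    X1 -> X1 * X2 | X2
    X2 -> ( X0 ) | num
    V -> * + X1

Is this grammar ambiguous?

Only X0, X1, X2 are reachable from X0; ignoring the rest: X0 → X0 + X1 | X1  ;  X1 → X1 * X2 | X2  — a left-associative chain with X2 at the bottom. Each string factors uniquely by precedence.

Unambiguous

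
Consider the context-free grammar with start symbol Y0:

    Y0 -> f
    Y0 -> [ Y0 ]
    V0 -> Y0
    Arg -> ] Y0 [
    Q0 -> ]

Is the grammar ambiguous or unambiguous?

Only Y0 is reachable from Y0; ignoring the rest: L(Y0) is { openⁿ atom closeⁿ : n ≥ 0 }. The bracket depth fixes n, and the derivation is forced at every step.

Unambiguous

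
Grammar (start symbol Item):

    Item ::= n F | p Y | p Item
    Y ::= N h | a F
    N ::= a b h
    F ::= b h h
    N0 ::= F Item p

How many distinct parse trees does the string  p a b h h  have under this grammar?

2

Parse trees for p a b h h:
  [Item p [Y [N a b h] h]]
  [Item p [Y a [F b h h]]]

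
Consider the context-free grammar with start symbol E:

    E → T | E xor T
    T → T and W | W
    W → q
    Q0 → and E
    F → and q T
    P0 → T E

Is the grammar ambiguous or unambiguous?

Unambiguous

(Q0, F, P0 are unreachable from E, so their rules don't affect L(E).) This is a standard precedence ladder (E over T over W), with each level left-recursive on its own operator ('xor' at E, 'and' at T). That structure is LR(1), hence unambiguous.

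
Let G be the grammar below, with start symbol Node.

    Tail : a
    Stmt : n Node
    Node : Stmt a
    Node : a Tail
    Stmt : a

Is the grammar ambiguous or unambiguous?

Witness: a a

Derivation 1: Node ⇒ Stmt a ⇒ a a
Derivation 2: Node ⇒ a Tail ⇒ a a

Two distinct leftmost derivations for the same string.

Ambiguous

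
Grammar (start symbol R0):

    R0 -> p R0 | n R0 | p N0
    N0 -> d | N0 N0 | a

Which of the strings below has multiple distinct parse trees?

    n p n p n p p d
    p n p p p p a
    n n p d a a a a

n n p d a a a a

n p n p n p p d: 1 tree
p n p p p p a: 1 tree
n n p d a a a a: 14 trees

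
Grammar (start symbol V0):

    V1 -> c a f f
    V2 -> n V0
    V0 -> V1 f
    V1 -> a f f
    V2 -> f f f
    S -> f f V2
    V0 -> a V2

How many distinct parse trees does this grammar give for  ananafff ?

Parse trees for ananafff:
  [V0 a [V2 n [V0 a [V2 n [V0 [V1 a f f] f]]]]]
  [V0 a [V2 n [V0 a [V2 n [V0 a [V2 f f f]]]]]]

2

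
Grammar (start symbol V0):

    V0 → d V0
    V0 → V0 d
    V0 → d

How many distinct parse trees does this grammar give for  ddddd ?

16

Parse trees for ddddd (showing first 6 of 16):
  [V0 d [V0 d [V0 d [V0 d [V0 d]]]]]
  [V0 d [V0 d [V0 d [V0 [V0 d] d]]]]
  [V0 d [V0 d [V0 [V0 d [V0 d]] d]]]
  [V0 d [V0 d [V0 [V0 [V0 d] d] d]]]
  [V0 d [V0 [V0 d [V0 d [V0 d]]] d]]
  [V0 d [V0 [V0 d [V0 [V0 d] d]] d]]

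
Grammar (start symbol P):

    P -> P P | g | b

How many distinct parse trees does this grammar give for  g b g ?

2

Parse trees for g b g:
  [P [P g] [P [P b] [P g]]]
  [P [P [P g] [P b]] [P g]]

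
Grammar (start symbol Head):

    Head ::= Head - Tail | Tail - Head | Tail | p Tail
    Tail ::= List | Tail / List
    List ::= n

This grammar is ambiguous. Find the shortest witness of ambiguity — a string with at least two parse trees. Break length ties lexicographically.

length 1: no string has ≥2 trees
length 2: no string has ≥2 trees
length 3: n - n has 2 parse trees

Two derivations of n - n:
  Head ⇒ Head - Tail ⇒ Tail - Tail ⇒ List - Tail ⇒ n - Tail ⇒ n - List ⇒ n - n
  Head ⇒ Tail - Head ⇒ List - Head ⇒ n - Head ⇒ n - Tail ⇒ n - List ⇒ n - n

n - n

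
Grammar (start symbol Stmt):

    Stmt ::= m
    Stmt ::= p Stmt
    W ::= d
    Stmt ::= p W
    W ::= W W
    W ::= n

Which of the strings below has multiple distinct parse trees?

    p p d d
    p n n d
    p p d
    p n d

p p d d: 1 tree
p n n d: 2 trees
p p d: 1 tree
p n d: 1 tree

p n n d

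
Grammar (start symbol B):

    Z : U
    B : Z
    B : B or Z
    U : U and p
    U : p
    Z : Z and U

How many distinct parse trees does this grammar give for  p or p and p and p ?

4

Parse trees for p or p and p and p:
  [B [B [Z [U p]]] or [Z [U [U [U p] and p] and p]]]
  [B [B [Z [U p]]] or [Z [Z [U p]] and [U [U p] and p]]]
  [B [B [Z [U p]]] or [Z [Z [U [U p] and p]] and [U p]]]
  [B [B [Z [U p]]] or [Z [Z [Z [U p]] and [U p]] and [U p]]]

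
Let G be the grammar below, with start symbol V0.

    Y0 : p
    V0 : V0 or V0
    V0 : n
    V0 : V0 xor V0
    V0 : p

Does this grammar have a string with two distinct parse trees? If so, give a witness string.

Witness: n or n or n

Derivation 1: V0 ⇒ V0 or V0 ⇒ V0 or V0 or V0 ⇒ n or V0 or V0 ⇒ n or n or V0 ⇒ n or n or n
Derivation 2: V0 ⇒ V0 or V0 ⇒ n or V0 ⇒ n or V0 or V0 ⇒ n or n or V0 ⇒ n or n or n

Two distinct leftmost derivations for the same string.

Ambiguous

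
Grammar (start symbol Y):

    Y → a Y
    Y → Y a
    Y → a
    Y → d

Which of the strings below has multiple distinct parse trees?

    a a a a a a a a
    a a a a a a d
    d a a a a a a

a a a a a a a a

a a a a a a a a: 128 trees
a a a a a a d: 1 tree
d a a a a a a: 1 tree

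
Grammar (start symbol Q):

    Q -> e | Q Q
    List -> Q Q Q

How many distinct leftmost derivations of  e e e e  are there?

5

Parse trees for e e e e:
  [Q [Q e] [Q [Q e] [Q [Q e] [Q e]]]]
  [Q [Q e] [Q [Q [Q e] [Q e]] [Q e]]]
  [Q [Q [Q e] [Q e]] [Q [Q e] [Q e]]]
  [Q [Q [Q e] [Q [Q e] [Q e]]] [Q e]]
  [Q [Q [Q [Q e] [Q e]] [Q e]] [Q e]]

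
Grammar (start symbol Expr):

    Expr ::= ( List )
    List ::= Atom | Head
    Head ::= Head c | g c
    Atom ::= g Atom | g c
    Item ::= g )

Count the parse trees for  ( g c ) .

2

Parse trees for ( g c ):
  [Expr ( [List [Atom g c]] )]
  [Expr ( [List [Head g c]] )]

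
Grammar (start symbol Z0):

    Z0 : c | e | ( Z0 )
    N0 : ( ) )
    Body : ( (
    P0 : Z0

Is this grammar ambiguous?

Unambiguous

(N0, Body, P0 are unreachable from Z0, so their rules don't affect L(Z0).) L(Z0) is { openⁿ atom closeⁿ : n ≥ 0 }. The bracket depth fixes n, and the derivation is forced at every step.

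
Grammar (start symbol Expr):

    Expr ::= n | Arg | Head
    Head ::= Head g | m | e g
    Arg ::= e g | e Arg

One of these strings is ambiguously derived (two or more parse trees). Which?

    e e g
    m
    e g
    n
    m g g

e e g: 1 tree
m: 1 tree
e g: 2 trees
n: 1 tree
m g g: 1 tree

e g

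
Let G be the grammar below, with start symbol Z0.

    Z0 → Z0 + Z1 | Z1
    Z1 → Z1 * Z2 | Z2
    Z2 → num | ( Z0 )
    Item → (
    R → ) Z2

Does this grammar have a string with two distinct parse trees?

Only Z0, Z1, Z2 are reachable from Z0; ignoring the rest: This is a standard precedence ladder (Z0 over Z1 over Z2), with each level left-recursive on its own operator ('+' at Z0, '*' at Z1). That structure is LR(1), hence unambiguous.

Unambiguous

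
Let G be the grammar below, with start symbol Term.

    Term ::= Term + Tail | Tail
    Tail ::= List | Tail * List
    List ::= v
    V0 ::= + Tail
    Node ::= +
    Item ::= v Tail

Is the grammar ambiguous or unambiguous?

Unambiguous

(V0, Node, Item are unreachable from Term, so their rules don't affect L(Term).) The grammar is stratified — Term handles '+' (left-recursive), Tail handles '*', List atoms. Each operator has a fixed associativity and precedence level, so every string has one parse.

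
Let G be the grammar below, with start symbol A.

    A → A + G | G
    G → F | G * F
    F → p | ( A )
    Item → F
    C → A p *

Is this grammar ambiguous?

Only A, G, F are reachable from A; ignoring the rest: The grammar is stratified — A handles '+' (left-recursive), G handles '*', F atoms. Each operator has a fixed associativity and precedence level, so every string has one parse.

Unambiguous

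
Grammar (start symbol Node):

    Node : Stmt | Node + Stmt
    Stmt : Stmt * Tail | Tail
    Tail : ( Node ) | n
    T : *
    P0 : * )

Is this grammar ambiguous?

Unambiguous

(T, P0 are unreachable from Node, so their rules don't affect L(Node).) The grammar is stratified — Node handles '+' (left-recursive), Stmt handles '*', Tail atoms. Each operator has a fixed associativity and precedence level, so every string has one parse.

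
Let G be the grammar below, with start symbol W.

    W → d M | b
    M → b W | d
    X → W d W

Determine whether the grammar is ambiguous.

Unambiguous

Only W, M are reachable from W; ignoring the rest: Each reachable nonterminal has at most one production per leading terminal, and all productions are right-linear; the derivation is determined token-by-token.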